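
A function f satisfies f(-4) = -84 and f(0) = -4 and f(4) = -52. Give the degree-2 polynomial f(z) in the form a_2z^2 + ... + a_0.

f(z) = -4z^2 + 4z - 4

L_0(z) = z(z - 4) / [32] = (1/32)z^2 - (1/8)z
L_1(z) = (z + 4)(z - 4) / [-16] = -(1/16)z^2 + 1
L_2(z) = (z + 4)z / [32] = (1/32)z^2 + (1/8)z
f(z) = (-84)·L_0 + (-4)·L_1 + (-52)·L_2
  (-84)·L_0(z) = -(21/8)z^2 + (21/2)z
  (-4)·L_1(z) = (1/4)z^2 - 4
  (-52)·L_2(z) = -(13/8)z^2 - (13/2)z
Adding term by term: -4z^2 + 4z - 4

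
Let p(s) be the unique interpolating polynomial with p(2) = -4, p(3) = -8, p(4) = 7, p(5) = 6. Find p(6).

Evaluate each Lagrange basis at s = 6:
L_0(6) = (3)·(2)·(1)/[(-1)·(-2)·(-3)] = -1
L_1(6) = (4)·(2)·(1)/[(1)·(-1)·(-2)] = 4
L_2(6) = (4)·(3)·(1)/[(2)·(1)·(-1)] = -6
L_3(6) = (4)·(3)·(2)/[(3)·(2)·(1)] = 4
Sum: (-4)·(-1) + (-8)·(4) + 7·(-6) + 6·(4) = -46

-46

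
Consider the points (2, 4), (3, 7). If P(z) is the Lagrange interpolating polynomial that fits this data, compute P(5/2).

11/2

Evaluate each Lagrange basis at z = 5/2:
L_0(5/2) = (-1/2)/[(-1)] = 1/2
L_1(5/2) = (1/2)/[(1)] = 1/2
Sum: 4·(1/2) + 7·(1/2) = 11/2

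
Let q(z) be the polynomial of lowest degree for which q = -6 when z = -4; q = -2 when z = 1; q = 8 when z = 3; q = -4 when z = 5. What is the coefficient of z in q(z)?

1339/180

Build the Lagrange basis polynomials:
L_0(z) = (z - 1)(z - 3)(z - 5) / [-315] = -(1/315)z^3 + (1/35)z^2 - (23/315)z + 1/21
L_1(z) = (z + 4)(z - 3)(z - 5) / [40] = (1/40)z^3 - (1/10)z^2 - (17/40)z + 3/2
L_2(z) = (z + 4)(z - 1)(z - 5) / [-28] = -(1/28)z^3 + (1/14)z^2 + (19/28)z - 5/7
L_3(z) = (z + 4)(z - 1)(z - 3) / [72] = (1/72)z^3 - (13/72)z + 1/6
q(z) = (-6)·L_0 + (-2)·L_1 + 8·L_2 + (-4)·L_3
Only the coefficient of z is needed; take it from each L_i and combine:
(-6)·(-23/315) + (-2)·(-17/40) + 8·(19/28) + (-4)·(-13/72) = 1339/180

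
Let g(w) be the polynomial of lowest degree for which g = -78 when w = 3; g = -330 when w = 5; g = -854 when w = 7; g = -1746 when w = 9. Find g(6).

-552

Using Newton's divided-difference form:
g[3,5] = (-330 - (-78)) / (5 - 3) = -126
g[5,7] = (-854 - (-330)) / (7 - 5) = -262
g[7,9] = (-1746 - (-854)) / (9 - 7) = -446
g[3,5,7] = (-262 - (-126)) / (7 - 3) = -34
g[5,7,9] = (-446 - (-262)) / (9 - 5) = -46
g[3,5,7,9] = (-46 - (-34)) / (9 - 3) = -2
g(6) = -78 + (-126)·(3) + (-34)·(3)·(1) + (-2)·(3)·(1)·(-1) = -552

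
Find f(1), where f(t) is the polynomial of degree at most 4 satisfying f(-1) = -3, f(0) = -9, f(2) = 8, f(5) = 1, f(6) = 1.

Evaluate each Lagrange basis at t = 1:
L_0(1) = (1)·(-1)·(-4)·(-5)/[(-1)·(-3)·(-6)·(-7)] = -10/63
L_1(1) = (2)·(-1)·(-4)·(-5)/[(1)·(-2)·(-5)·(-6)] = 2/3
L_2(1) = (2)·(1)·(-4)·(-5)/[(3)·(2)·(-3)·(-4)] = 5/9
L_3(1) = (2)·(1)·(-1)·(-5)/[(6)·(5)·(3)·(-1)] = -1/9
L_4(1) = (2)·(1)·(-1)·(-4)/[(7)·(6)·(4)·(1)] = 1/21
Sum: (-3)·(-10/63) + (-9)·(2/3) + 8·(5/9) + 1·(-1/9) + 1·(1/21) = -8/7

-8/7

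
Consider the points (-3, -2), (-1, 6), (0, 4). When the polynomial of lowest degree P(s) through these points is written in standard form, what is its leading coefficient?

L_0(s) = (s + 1)s / [6] = (1/6)s^2 + (1/6)s
L_1(s) = (s + 3)s / [-2] = -(1/2)s^2 - (3/2)s
L_2(s) = (s + 3)(s + 1) / [3] = (1/3)s^2 + (4/3)s + 1
P(s) = (-2)·L_0 + 6·L_1 + 4·L_2
Only the coefficient of s^2 is needed; take it from each L_i and combine:
(-2)·(1/6) + 6·(-1/2) + 4·(1/3) = -2

-2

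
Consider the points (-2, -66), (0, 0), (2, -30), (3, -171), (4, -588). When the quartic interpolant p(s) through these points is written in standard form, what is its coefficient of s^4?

-3

L_0(s) = s(s - 2)(s - 3)(s - 4) / [240] = (1/240)s^4 - (3/80)s^3 + (13/120)s^2 - (1/10)s
L_1(s) = (s + 2)(s - 2)(s - 3)(s - 4) / [-48] = -(1/48)s^4 + (7/48)s^3 - (1/6)s^2 - (7/12)s + 1
L_2(s) = (s + 2)s(s - 3)(s - 4) / [16] = (1/16)s^4 - (5/16)s^3 - (1/8)s^2 + (3/2)s
L_3(s) = (s + 2)s(s - 2)(s - 4) / [-15] = -(1/15)s^4 + (4/15)s^3 + (4/15)s^2 - (16/15)s
L_4(s) = (s + 2)s(s - 2)(s - 3) / [48] = (1/48)s^4 - (1/16)s^3 - (1/12)s^2 + (1/4)s
p(s) = (-66)·L_0 + 0·L_1 + (-30)·L_2 + (-171)·L_3 + (-588)·L_4
Only the coefficient of s^4 is needed; take it from each L_i and combine:
(-66)·(1/240) + 0·(-1/48) + (-30)·(1/16) + (-171)·(-1/15) + (-588)·(1/48) = -3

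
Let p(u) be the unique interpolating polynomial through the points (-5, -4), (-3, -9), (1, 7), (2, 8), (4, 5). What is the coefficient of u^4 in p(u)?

29/1260

The leading coefficient equals the top divided difference p[-5,-3,1,2,4].
p[-5,-3] = (-9 - (-4)) / (-3 - (-5)) = -5/2
p[-3,1] = (7 - (-9)) / (1 - (-3)) = 4
p[1,2] = (8 - 7) / (2 - 1) = 1
p[2,4] = (5 - 8) / (4 - 2) = -3/2
p[-5,-3,1] = (4 - (-5/2)) / (1 - (-5)) = 13/12
p[-3,1,2] = (1 - 4) / (2 - (-3)) = -3/5
p[1,2,4] = (-3/2 - 1) / (4 - 1) = -5/6
p[-5,-3,1,2] = (-3/5 - 13/12) / (2 - (-5)) = -101/420
p[-3,1,2,4] = (-5/6 - (-3/5)) / (4 - (-3)) = -1/30
p[-5,-3,1,2,4] = (-1/30 - (-101/420)) / (4 - (-5)) = 29/1260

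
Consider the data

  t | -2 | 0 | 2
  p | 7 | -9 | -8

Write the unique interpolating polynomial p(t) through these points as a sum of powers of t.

Newton's divided differences:
p[-2,0] = (-9 - 7) / (0 - (-2)) = -8
p[0,2] = (-8 - (-9)) / (2 - 0) = 1/2
p[-2,0,2] = (1/2 - (-8)) / (2 - (-2)) = 17/8
p(t) = 7 + (-8)·(t + 2) + (17/8)·(t + 2)t
Expanding: p(t) = (17/8)t^2 - (15/4)t - 9

p(t) = (17/8)t^2 - (15/4)t - 9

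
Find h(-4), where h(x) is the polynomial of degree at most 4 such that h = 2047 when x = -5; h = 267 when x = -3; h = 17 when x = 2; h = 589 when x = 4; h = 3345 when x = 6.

Using Newton's divided-difference form:
h[-5,-3] = (267 - 2047) / (-3 - (-5)) = -890
h[-3,2] = (17 - 267) / (2 - (-3)) = -50
h[2,4] = (589 - 17) / (4 - 2) = 286
h[4,6] = (3345 - 589) / (6 - 4) = 1378
h[-5,-3,2] = (-50 - (-890)) / (2 - (-5)) = 120
h[-3,2,4] = (286 - (-50)) / (4 - (-3)) = 48
h[2,4,6] = (1378 - 286) / (6 - 2) = 273
h[-5,-3,2,4] = (48 - 120) / (4 - (-5)) = -8
h[-3,2,4,6] = (273 - 48) / (6 - (-3)) = 25
h[-5,-3,2,4,6] = (25 - (-8)) / (6 - (-5)) = 3
h(-4) = 2047 + (-890)·(1) + 120·(1)·(-1) + (-8)·(1)·(-1)·(-6) + 3·(1)·(-1)·(-6)·(-8) = 845

845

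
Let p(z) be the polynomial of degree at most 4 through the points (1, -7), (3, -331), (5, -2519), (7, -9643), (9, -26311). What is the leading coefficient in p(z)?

-4

The leading coefficient equals the top divided difference p[1,3,5,7,9].
p[1,3] = (-331 - (-7)) / (3 - 1) = -162
p[3,5] = (-2519 - (-331)) / (5 - 3) = -1094
p[5,7] = (-9643 - (-2519)) / (7 - 5) = -3562
p[7,9] = (-26311 - (-9643)) / (9 - 7) = -8334
p[1,3,5] = (-1094 - (-162)) / (5 - 1) = -233
p[3,5,7] = (-3562 - (-1094)) / (7 - 3) = -617
p[5,7,9] = (-8334 - (-3562)) / (9 - 5) = -1193
p[1,3,5,7] = (-617 - (-233)) / (7 - 1) = -64
p[3,5,7,9] = (-1193 - (-617)) / (9 - 3) = -96
p[1,3,5,7,9] = (-96 - (-64)) / (9 - 1) = -4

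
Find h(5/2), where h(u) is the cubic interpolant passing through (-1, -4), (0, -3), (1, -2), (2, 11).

103/4

L_0(5/2) = (5/2)·(3/2)·(1/2)/[(-1)·(-2)·(-3)] = -5/16
L_1(5/2) = (7/2)·(3/2)·(1/2)/[(1)·(-1)·(-2)] = 21/16
L_2(5/2) = (7/2)·(5/2)·(1/2)/[(2)·(1)·(-1)] = -35/16
L_3(5/2) = (7/2)·(5/2)·(3/2)/[(3)·(2)·(1)] = 35/16
Sum: (-4)·(-5/16) + (-3)·(21/16) + (-2)·(-35/16) + 11·(35/16) = 103/4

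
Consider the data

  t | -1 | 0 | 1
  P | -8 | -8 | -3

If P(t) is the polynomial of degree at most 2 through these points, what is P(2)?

Using Newton's divided-difference form:
P[-1,0] = (-8 - (-8)) / (0 - (-1)) = 0
P[0,1] = (-3 - (-8)) / (1 - 0) = 5
P[-1,0,1] = (5 - 0) / (1 - (-1)) = 5/2
P(2) = -8 + 0·(3) + (5/2)·(3)·(2) = 7

7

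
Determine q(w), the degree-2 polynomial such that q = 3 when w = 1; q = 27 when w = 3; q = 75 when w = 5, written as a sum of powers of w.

q(w) = 3w^2

Build the Lagrange basis polynomials:
L_0(w) = (w - 3)(w - 5) / [8] = (1/8)w^2 - w + 15/8
L_1(w) = (w - 1)(w - 5) / [-4] = -(1/4)w^2 + (3/2)w - 5/4
L_2(w) = (w - 1)(w - 3) / [8] = (1/8)w^2 - (1/2)w + 3/8
q(w) = 3·L_0 + 27·L_1 + 75·L_2
  3·L_0(w) = (3/8)w^2 - 3w + 45/8
  27·L_1(w) = -(27/4)w^2 + (81/2)w - 135/4
  75·L_2(w) = (75/8)w^2 - (75/2)w + 225/8
Adding term by term: 3w^2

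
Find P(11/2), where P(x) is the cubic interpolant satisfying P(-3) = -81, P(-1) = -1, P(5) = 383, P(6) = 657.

4061/8

Evaluate each Lagrange basis at x = 11/2:
L_0(11/2) = (13/2)·(1/2)·(-1/2)/[(-2)·(-8)·(-9)] = 13/1152
L_1(11/2) = (17/2)·(1/2)·(-1/2)/[(2)·(-6)·(-7)] = -17/672
L_2(11/2) = (17/2)·(13/2)·(-1/2)/[(8)·(6)·(-1)] = 221/384
L_3(11/2) = (17/2)·(13/2)·(1/2)/[(9)·(7)·(1)] = 221/504
Sum: (-81)·(13/1152) + (-1)·(-17/672) + 383·(221/384) + 657·(221/504) = 4061/8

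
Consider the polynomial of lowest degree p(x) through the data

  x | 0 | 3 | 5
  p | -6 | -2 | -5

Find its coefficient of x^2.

-17/30

L_0(x) = (x - 3)(x - 5) / [15] = (1/15)x^2 - (8/15)x + 1
L_1(x) = x(x - 5) / [-6] = -(1/6)x^2 + (5/6)x
L_2(x) = x(x - 3) / [10] = (1/10)x^2 - (3/10)x
p(x) = (-6)·L_0 + (-2)·L_1 + (-5)·L_2
Only the coefficient of x^2 is needed; take it from each L_i and combine:
(-6)·(1/15) + (-2)·(-1/6) + (-5)·(1/10) = -17/30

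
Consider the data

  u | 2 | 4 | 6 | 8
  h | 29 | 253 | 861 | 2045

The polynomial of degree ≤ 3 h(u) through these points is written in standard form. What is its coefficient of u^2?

Build the Lagrange basis polynomials:
L_0(u) = (u - 4)(u - 6)(u - 8) / [-48] = -(1/48)u^3 + (3/8)u^2 - (13/6)u + 4
L_1(u) = (u - 2)(u - 6)(u - 8) / [16] = (1/16)u^3 - u^2 + (19/4)u - 6
L_2(u) = (u - 2)(u - 4)(u - 8) / [-16] = -(1/16)u^3 + (7/8)u^2 - (7/2)u + 4
L_3(u) = (u - 2)(u - 4)(u - 6) / [48] = (1/48)u^3 - (1/4)u^2 + (11/12)u - 1
h(u) = 29·L_0 + 253·L_1 + 861·L_2 + 2045·L_3
Only the coefficient of u^2 is needed; take it from each L_i and combine:
29·(3/8) + 253·(-1) + 861·(7/8) + 2045·(-1/4) = 0

0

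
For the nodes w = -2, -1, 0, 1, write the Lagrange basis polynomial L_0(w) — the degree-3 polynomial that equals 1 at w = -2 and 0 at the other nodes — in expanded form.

L_0(w) = -(1/6)w^3 + (1/6)w

L_0(w) = (w + 1)w(w - 1) / [(-1)·(-2)·(-3)]
       = (w^3 - w) / (-6)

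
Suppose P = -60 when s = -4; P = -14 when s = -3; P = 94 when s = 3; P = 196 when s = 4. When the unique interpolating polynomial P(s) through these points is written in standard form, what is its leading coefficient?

2

The leading coefficient equals the top divided difference P[-4,-3,3,4].
P[-4,-3] = (-14 - (-60)) / (-3 - (-4)) = 46
P[-3,3] = (94 - (-14)) / (3 - (-3)) = 18
P[3,4] = (196 - 94) / (4 - 3) = 102
P[-4,-3,3] = (18 - 46) / (3 - (-4)) = -4
P[-3,3,4] = (102 - 18) / (4 - (-3)) = 12
P[-4,-3,3,4] = (12 - (-4)) / (4 - (-4)) = 2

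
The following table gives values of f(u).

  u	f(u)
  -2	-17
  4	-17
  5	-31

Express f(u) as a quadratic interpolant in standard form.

f(u) = -2u^2 + 4u - 1

Build the Lagrange basis polynomials:
L_0(u) = (u - 4)(u - 5) / [42] = (1/42)u^2 - (3/14)u + 10/21
L_1(u) = (u + 2)(u - 5) / [-6] = -(1/6)u^2 + (1/2)u + 5/3
L_2(u) = (u + 2)(u - 4) / [7] = (1/7)u^2 - (2/7)u - 8/7
f(u) = (-17)·L_0 + (-17)·L_1 + (-31)·L_2
  (-17)·L_0(u) = -(17/42)u^2 + (51/14)u - 170/21
  (-17)·L_1(u) = (17/6)u^2 - (17/2)u - 85/3
  (-31)·L_2(u) = -(31/7)u^2 + (62/7)u + 248/7
Adding term by term: -2u^2 + 4u - 1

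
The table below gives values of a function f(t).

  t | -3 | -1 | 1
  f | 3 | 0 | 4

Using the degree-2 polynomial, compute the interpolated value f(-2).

5/8

Using Newton's divided-difference form:
f[-3,-1] = (0 - 3) / (-1 - (-3)) = -3/2
f[-1,1] = (4 - 0) / (1 - (-1)) = 2
f[-3,-1,1] = (2 - (-3/2)) / (1 - (-3)) = 7/8
f(-2) = 3 + (-3/2)·(1) + (7/8)·(1)·(-1) = 5/8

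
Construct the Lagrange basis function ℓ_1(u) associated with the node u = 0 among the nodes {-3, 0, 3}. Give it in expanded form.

ℓ_1(u) = (u + 3)(u - 3) / [(3)·(-3)]
       = (u^2 - 9) / (-9)

ℓ_1(u) = -(1/9)u^2 + 1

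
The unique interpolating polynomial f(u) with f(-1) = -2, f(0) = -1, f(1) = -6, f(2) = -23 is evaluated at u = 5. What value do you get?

Evaluate each Lagrange basis at u = 5:
L_0(5) = (5)·(4)·(3)/[(-1)·(-2)·(-3)] = -10
L_1(5) = (6)·(4)·(3)/[(1)·(-1)·(-2)] = 36
L_2(5) = (6)·(5)·(3)/[(2)·(1)·(-1)] = -45
L_3(5) = (6)·(5)·(4)/[(3)·(2)·(1)] = 20
Sum: (-2)·(-10) + (-1)·(36) + (-6)·(-45) + (-23)·(20) = -206

-206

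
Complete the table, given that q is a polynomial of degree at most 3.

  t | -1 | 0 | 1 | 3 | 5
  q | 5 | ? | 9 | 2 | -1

The 4 known values determine q uniquely (degree ≤ 3).
L_0(0) = (-1)·(-3)·(-5)/[(-2)·(-4)·(-6)] = 5/16
L_1(0) = (1)·(-3)·(-5)/[(2)·(-2)·(-4)] = 15/16
L_2(0) = (1)·(-1)·(-5)/[(4)·(2)·(-2)] = -5/16
L_3(0) = (1)·(-1)·(-3)/[(6)·(4)·(2)] = 1/16
Sum: 5·(5/16) + 9·(15/16) + 2·(-5/16) + (-1)·(1/16) = 149/16

149/16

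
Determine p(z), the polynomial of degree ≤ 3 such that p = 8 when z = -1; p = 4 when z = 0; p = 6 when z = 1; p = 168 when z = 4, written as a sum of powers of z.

Newton's divided differences:
p[-1,0] = (4 - 8) / (0 - (-1)) = -4
p[0,1] = (6 - 4) / (1 - 0) = 2
p[1,4] = (168 - 6) / (4 - 1) = 54
p[-1,0,1] = (2 - (-4)) / (1 - (-1)) = 3
p[0,1,4] = (54 - 2) / (4 - 0) = 13
p[-1,0,1,4] = (13 - 3) / (4 - (-1)) = 2
p(z) = 8 + (-4)·(z + 1) + 3·(z + 1)z + 2·(z + 1)z(z - 1)
Expanding: p(z) = 2z^3 + 3z^2 - 3z + 4

p(z) = 2z^3 + 3z^2 - 3z + 4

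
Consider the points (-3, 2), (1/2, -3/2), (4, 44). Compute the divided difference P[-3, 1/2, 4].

P[-3,1/2] = (-3/2 - 2) / (1/2 - (-3)) = -1
P[1/2,4] = (44 - (-3/2)) / (4 - 1/2) = 13
P[-3,1/2,4] = (13 - (-1)) / (4 - (-3)) = 2

2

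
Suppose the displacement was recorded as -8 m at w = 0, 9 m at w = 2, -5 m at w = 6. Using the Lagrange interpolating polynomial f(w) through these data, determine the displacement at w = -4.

-90

L_0(-4) = (-6)·(-10)/[(-2)·(-6)] = 5
L_1(-4) = (-4)·(-10)/[(2)·(-4)] = -5
L_2(-4) = (-4)·(-6)/[(6)·(4)] = 1
Sum: (-8)·(5) + 9·(-5) + (-5)·(1) = -90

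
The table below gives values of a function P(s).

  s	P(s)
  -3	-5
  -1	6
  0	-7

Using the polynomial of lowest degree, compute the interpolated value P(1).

-97/3

Evaluate each Lagrange basis at s = 1:
L_0(1) = (2)·(1)/[(-2)·(-3)] = 1/3
L_1(1) = (4)·(1)/[(2)·(-1)] = -2
L_2(1) = (4)·(2)/[(3)·(1)] = 8/3
Sum: (-5)·(1/3) + 6·(-2) + (-7)·(8/3) = -97/3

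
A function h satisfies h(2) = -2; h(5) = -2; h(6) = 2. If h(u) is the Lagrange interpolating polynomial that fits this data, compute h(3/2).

Evaluate each Lagrange basis at u = 3/2:
L_0(3/2) = (-7/2)·(-9/2)/[(-3)·(-4)] = 21/16
L_1(3/2) = (-1/2)·(-9/2)/[(3)·(-1)] = -3/4
L_2(3/2) = (-1/2)·(-7/2)/[(4)·(1)] = 7/16
Sum: (-2)·(21/16) + (-2)·(-3/4) + 2·(7/16) = -1/4

-1/4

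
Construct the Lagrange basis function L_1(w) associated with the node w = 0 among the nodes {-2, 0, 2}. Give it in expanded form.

L_1(w) = (w + 2)(w - 2) / [(2)·(-2)]
       = (w^2 - 4) / (-4)

L_1(w) = -(1/4)w^2 + 1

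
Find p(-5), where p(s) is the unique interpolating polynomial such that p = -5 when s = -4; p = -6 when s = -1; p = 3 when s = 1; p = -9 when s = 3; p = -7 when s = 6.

Evaluate each Lagrange basis at s = -5:
L_0(-5) = (-4)·(-6)·(-8)·(-11)/[(-3)·(-5)·(-7)·(-10)] = 352/175
L_1(-5) = (-1)·(-6)·(-8)·(-11)/[(3)·(-2)·(-4)·(-7)] = -22/7
L_2(-5) = (-1)·(-4)·(-8)·(-11)/[(5)·(2)·(-2)·(-5)] = 88/25
L_3(-5) = (-1)·(-4)·(-6)·(-11)/[(7)·(4)·(2)·(-3)] = -11/7
L_4(-5) = (-1)·(-4)·(-6)·(-8)/[(10)·(7)·(5)·(3)] = 32/175
Sum: (-5)·(352/175) + (-6)·(-22/7) + 3·(88/25) + (-9)·(-11/7) + (-7)·(32/175) = 5639/175

5639/175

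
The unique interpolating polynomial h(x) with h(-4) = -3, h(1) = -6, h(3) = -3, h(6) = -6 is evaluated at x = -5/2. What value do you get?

-1557/200

L_0(-5/2) = (-7/2)·(-11/2)·(-17/2)/[(-5)·(-7)·(-10)] = 187/400
L_1(-5/2) = (3/2)·(-11/2)·(-17/2)/[(5)·(-2)·(-5)] = 561/400
L_2(-5/2) = (3/2)·(-7/2)·(-17/2)/[(7)·(2)·(-3)] = -17/16
L_3(-5/2) = (3/2)·(-7/2)·(-11/2)/[(10)·(5)·(3)] = 77/400
Sum: (-3)·(187/400) + (-6)·(561/400) + (-3)·(-17/16) + (-6)·(77/400) = -1557/200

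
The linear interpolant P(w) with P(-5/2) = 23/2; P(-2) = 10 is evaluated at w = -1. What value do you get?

Evaluate each Lagrange basis at w = -1:
L_0(-1) = (1)/[(-1/2)] = -2
L_1(-1) = (3/2)/[(1/2)] = 3
Sum: 23/2·(-2) + 10·(3) = 7

7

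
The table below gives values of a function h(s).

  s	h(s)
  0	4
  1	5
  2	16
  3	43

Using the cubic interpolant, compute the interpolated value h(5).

169

Evaluate each Lagrange basis at s = 5:
L_0(5) = (4)·(3)·(2)/[(-1)·(-2)·(-3)] = -4
L_1(5) = (5)·(3)·(2)/[(1)·(-1)·(-2)] = 15
L_2(5) = (5)·(4)·(2)/[(2)·(1)·(-1)] = -20
L_3(5) = (5)·(4)·(3)/[(3)·(2)·(1)] = 10
Sum: 4·(-4) + 5·(15) + 16·(-20) + 43·(10) = 169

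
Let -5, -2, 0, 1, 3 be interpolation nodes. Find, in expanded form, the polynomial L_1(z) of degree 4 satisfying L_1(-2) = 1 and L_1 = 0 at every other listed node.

L_1(z) = (z + 5)z(z - 1)(z - 3) / [(3)·(-2)·(-3)·(-5)]
       = (z^4 + z^3 - 17z^2 + 15z) / (-90)

L_1(z) = -(1/90)z^4 - (1/90)z^3 + (17/90)z^2 - (1/6)z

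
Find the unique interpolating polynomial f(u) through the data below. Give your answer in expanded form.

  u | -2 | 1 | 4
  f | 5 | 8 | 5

Newton's divided differences:
f[-2,1] = (8 - 5) / (1 - (-2)) = 1
f[1,4] = (5 - 8) / (4 - 1) = -1
f[-2,1,4] = (-1 - 1) / (4 - (-2)) = -1/3
f(u) = 5 + 1·(u + 2) + (-1/3)·(u + 2)(u - 1)
Expanding: f(u) = -(1/3)u^2 + (2/3)u + 23/3

f(u) = -(1/3)u^2 + (2/3)u + 23/3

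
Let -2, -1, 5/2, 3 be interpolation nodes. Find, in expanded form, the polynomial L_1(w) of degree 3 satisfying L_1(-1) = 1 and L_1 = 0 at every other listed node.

L_1(w) = (1/14)w^3 - (1/4)w^2 - (1/4)w + 15/14

L_1(w) = (w + 2)(w - 5/2)(w - 3) / [(1)·(-7/2)·(-4)]
       = (w^3 - (7/2)w^2 - (7/2)w + 15) / (14)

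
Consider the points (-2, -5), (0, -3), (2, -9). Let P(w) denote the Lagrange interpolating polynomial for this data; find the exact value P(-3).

Evaluate each Lagrange basis at w = -3:
L_0(-3) = (-3)·(-5)/[(-2)·(-4)] = 15/8
L_1(-3) = (-1)·(-5)/[(2)·(-2)] = -5/4
L_2(-3) = (-1)·(-3)/[(4)·(2)] = 3/8
Sum: (-5)·(15/8) + (-3)·(-5/4) + (-9)·(3/8) = -9

-9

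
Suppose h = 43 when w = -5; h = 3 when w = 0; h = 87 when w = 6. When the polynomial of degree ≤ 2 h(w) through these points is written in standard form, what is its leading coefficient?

The leading coefficient equals the top divided difference h[-5,0,6].
h[-5,0] = (3 - 43) / (0 - (-5)) = -8
h[0,6] = (87 - 3) / (6 - 0) = 14
h[-5,0,6] = (14 - (-8)) / (6 - (-5)) = 2

2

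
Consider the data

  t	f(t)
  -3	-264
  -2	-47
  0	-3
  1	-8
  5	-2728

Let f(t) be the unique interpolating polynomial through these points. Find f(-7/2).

Using Newton's divided-difference form:
f[-3,-2] = (-47 - (-264)) / (-2 - (-3)) = 217
f[-2,0] = (-3 - (-47)) / (0 - (-2)) = 22
f[0,1] = (-8 - (-3)) / (1 - 0) = -5
f[1,5] = (-2728 - (-8)) / (5 - 1) = -680
f[-3,-2,0] = (22 - 217) / (0 - (-3)) = -65
f[-2,0,1] = (-5 - 22) / (1 - (-2)) = -9
f[0,1,5] = (-680 - (-5)) / (5 - 0) = -135
f[-3,-2,0,1] = (-9 - (-65)) / (1 - (-3)) = 14
f[-2,0,1,5] = (-135 - (-9)) / (5 - (-2)) = -18
f[-3,-2,0,1,5] = (-18 - 14) / (5 - (-3)) = -4
f(-7/2) = -264 + 217·(-1/2) + (-65)·(-1/2)·(-3/2) + 14·(-1/2)·(-3/2)·(-7/2) + (-4)·(-1/2)·(-3/2)·(-7/2)·(-9/2) = -2021/4

-2021/4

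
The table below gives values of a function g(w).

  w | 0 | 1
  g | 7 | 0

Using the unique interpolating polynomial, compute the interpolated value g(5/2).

-21/2

L_0(5/2) = (3/2)/[(-1)] = -3/2
L_1(5/2) = (5/2)/[(1)] = 5/2
Sum: 7·(-3/2) + 0 = -21/2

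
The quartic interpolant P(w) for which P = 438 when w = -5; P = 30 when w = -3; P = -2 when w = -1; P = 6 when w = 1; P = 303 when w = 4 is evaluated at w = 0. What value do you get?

Evaluate each Lagrange basis at w = 0:
L_0(0) = (3)·(1)·(-1)·(-4)/[(-2)·(-4)·(-6)·(-9)] = 1/36
L_1(0) = (5)·(1)·(-1)·(-4)/[(2)·(-2)·(-4)·(-7)] = -5/28
L_2(0) = (5)·(3)·(-1)·(-4)/[(4)·(2)·(-2)·(-5)] = 3/4
L_3(0) = (5)·(3)·(1)·(-4)/[(6)·(4)·(2)·(-3)] = 5/12
L_4(0) = (5)·(3)·(1)·(-1)/[(9)·(7)·(5)·(3)] = -1/63
Sum: 438·(1/36) + 30·(-5/28) + (-2)·(3/4) + 6·(5/12) + 303·(-1/63) = 3

3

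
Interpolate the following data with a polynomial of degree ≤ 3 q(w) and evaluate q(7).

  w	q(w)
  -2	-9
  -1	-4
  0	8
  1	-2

-2148

Evaluate each Lagrange basis at w = 7:
L_0(7) = (8)·(7)·(6)/[(-1)·(-2)·(-3)] = -56
L_1(7) = (9)·(7)·(6)/[(1)·(-1)·(-2)] = 189
L_2(7) = (9)·(8)·(6)/[(2)·(1)·(-1)] = -216
L_3(7) = (9)·(8)·(7)/[(3)·(2)·(1)] = 84
Sum: (-9)·(-56) + (-4)·(189) + 8·(-216) + (-2)·(84) = -2148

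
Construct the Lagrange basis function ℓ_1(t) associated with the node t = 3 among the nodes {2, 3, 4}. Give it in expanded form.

ℓ_1(t) = -t^2 + 6t - 8

ℓ_1(t) = (t - 2)(t - 4) / [(1)·(-1)]
       = (t^2 - 6t + 8) / (-1)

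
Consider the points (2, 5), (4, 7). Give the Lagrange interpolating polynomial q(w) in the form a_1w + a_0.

q(w) = w + 3

L_0(w) = (w - 4) / [-2] = -(1/2)w + 2
L_1(w) = (w - 2) / [2] = (1/2)w - 1
q(w) = 5·L_0 + 7·L_1
  5·L_0(w) = -(5/2)w + 10
  7·L_1(w) = (7/2)w - 7
Adding term by term: w + 3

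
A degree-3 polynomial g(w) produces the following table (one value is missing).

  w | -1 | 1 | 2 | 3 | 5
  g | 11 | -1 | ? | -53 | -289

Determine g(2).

The 4 known values determine g uniquely (degree ≤ 3).
L_0(2) = (1)·(-1)·(-3)/[(-2)·(-4)·(-6)] = -1/16
L_1(2) = (3)·(-1)·(-3)/[(2)·(-2)·(-4)] = 9/16
L_2(2) = (3)·(1)·(-3)/[(4)·(2)·(-2)] = 9/16
L_3(2) = (3)·(1)·(-1)/[(6)·(4)·(2)] = -1/16
Sum: 11·(-1/16) + (-1)·(9/16) + (-53)·(9/16) + (-289)·(-1/16) = -13

-13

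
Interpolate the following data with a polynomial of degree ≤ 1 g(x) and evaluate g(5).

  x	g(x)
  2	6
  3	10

Evaluate each Lagrange basis at x = 5:
L_0(5) = (2)/[(-1)] = -2
L_1(5) = (3)/[(1)] = 3
Sum: 6·(-2) + 10·(3) = 18

18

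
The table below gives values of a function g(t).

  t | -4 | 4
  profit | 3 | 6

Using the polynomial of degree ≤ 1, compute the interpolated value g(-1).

33/8

Evaluate each Lagrange basis at t = -1:
L_0(-1) = (-5)/[(-8)] = 5/8
L_1(-1) = (3)/[(8)] = 3/8
Sum: 3·(5/8) + 6·(3/8) = 33/8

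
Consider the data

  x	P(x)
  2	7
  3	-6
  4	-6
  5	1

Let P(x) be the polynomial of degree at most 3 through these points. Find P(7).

Using Newton's divided-difference form:
P[2,3] = (-6 - 7) / (3 - 2) = -13
P[3,4] = (-6 - (-6)) / (4 - 3) = 0
P[4,5] = (1 - (-6)) / (5 - 4) = 7
P[2,3,4] = (0 - (-13)) / (4 - 2) = 13/2
P[3,4,5] = (7 - 0) / (5 - 3) = 7/2
P[2,3,4,5] = (7/2 - 13/2) / (5 - 2) = -1
P(7) = 7 + (-13)·(5) + (13/2)·(5)·(4) + (-1)·(5)·(4)·(3) = 12

12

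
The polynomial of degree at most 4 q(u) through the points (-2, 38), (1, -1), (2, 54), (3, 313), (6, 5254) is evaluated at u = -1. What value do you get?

Using Newton's divided-difference form:
q[-2,1] = (-1 - 38) / (1 - (-2)) = -13
q[1,2] = (54 - (-1)) / (2 - 1) = 55
q[2,3] = (313 - 54) / (3 - 2) = 259
q[3,6] = (5254 - 313) / (6 - 3) = 1647
q[-2,1,2] = (55 - (-13)) / (2 - (-2)) = 17
q[1,2,3] = (259 - 55) / (3 - 1) = 102
q[2,3,6] = (1647 - 259) / (6 - 2) = 347
q[-2,1,2,3] = (102 - 17) / (3 - (-2)) = 17
q[1,2,3,6] = (347 - 102) / (6 - 1) = 49
q[-2,1,2,3,6] = (49 - 17) / (6 - (-2)) = 4
q(-1) = 38 + (-13)·(1) + 17·(1)·(-2) + 17·(1)·(-2)·(-3) + 4·(1)·(-2)·(-3)·(-4) = -3

-3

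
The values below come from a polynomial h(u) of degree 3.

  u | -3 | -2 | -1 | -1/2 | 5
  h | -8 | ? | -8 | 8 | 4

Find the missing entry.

The 4 known values determine h uniquely (degree ≤ 3).
Evaluate each Lagrange basis at u = -2:
L_0(-2) = (-1)·(-3/2)·(-7)/[(-2)·(-5/2)·(-8)] = 21/80
L_1(-2) = (1)·(-3/2)·(-7)/[(2)·(-1/2)·(-6)] = 7/4
L_2(-2) = (1)·(-1)·(-7)/[(5/2)·(1/2)·(-11/2)] = -56/55
L_3(-2) = (1)·(-1)·(-3/2)/[(8)·(6)·(11/2)] = 1/176
Sum: (-8)·(21/80) + (-8)·(7/4) + 8·(-56/55) + 4·(1/176) = -5329/220

-5329/220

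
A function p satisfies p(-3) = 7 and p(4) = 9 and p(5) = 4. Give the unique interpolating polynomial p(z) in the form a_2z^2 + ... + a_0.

p(z) = -(37/56)z^2 + (53/56)z + 221/14

L_0(z) = (z - 4)(z - 5) / [56] = (1/56)z^2 - (9/56)z + 5/14
L_1(z) = (z + 3)(z - 5) / [-7] = -(1/7)z^2 + (2/7)z + 15/7
L_2(z) = (z + 3)(z - 4) / [8] = (1/8)z^2 - (1/8)z - 3/2
p(z) = 7·L_0 + 9·L_1 + 4·L_2
  7·L_0(z) = (1/8)z^2 - (9/8)z + 5/2
  9·L_1(z) = -(9/7)z^2 + (18/7)z + 135/7
  4·L_2(z) = (1/2)z^2 - (1/2)z - 6
Adding term by term: -(37/56)z^2 + (53/56)z + 221/14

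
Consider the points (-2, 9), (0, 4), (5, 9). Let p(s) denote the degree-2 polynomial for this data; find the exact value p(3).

Using Newton's divided-difference form:
p[-2,0] = (4 - 9) / (0 - (-2)) = -5/2
p[0,5] = (9 - 4) / (5 - 0) = 1
p[-2,0,5] = (1 - (-5/2)) / (5 - (-2)) = 1/2
p(3) = 9 + (-5/2)·(5) + (1/2)·(5)·(3) = 4

4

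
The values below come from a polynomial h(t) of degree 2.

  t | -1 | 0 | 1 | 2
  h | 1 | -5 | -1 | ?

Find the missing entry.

13

The 3 known values determine h uniquely (degree ≤ 2).
L_0(2) = (2)·(1)/[(-1)·(-2)] = 1
L_1(2) = (3)·(1)/[(1)·(-1)] = -3
L_2(2) = (3)·(2)/[(2)·(1)] = 3
Sum: 1·(1) + (-5)·(-3) + (-1)·(3) = 13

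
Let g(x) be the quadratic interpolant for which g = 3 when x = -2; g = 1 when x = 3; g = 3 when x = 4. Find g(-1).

L_0(-1) = (-4)·(-5)/[(-5)·(-6)] = 2/3
L_1(-1) = (1)·(-5)/[(5)·(-1)] = 1
L_2(-1) = (1)·(-4)/[(6)·(1)] = -2/3
Sum: 3·(2/3) + 1·(1) + 3·(-2/3) = 1

1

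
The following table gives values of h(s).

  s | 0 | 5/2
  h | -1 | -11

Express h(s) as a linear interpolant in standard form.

h(s) = -4s - 1

Build the Lagrange basis polynomials:
L_0(s) = (s - 5/2) / [-5/2] = -(2/5)s + 1
L_1(s) = s / [5/2] = (2/5)s
h(s) = (-1)·L_0 + (-11)·L_1
  (-1)·L_0(s) = (2/5)s - 1
  (-11)·L_1(s) = -(22/5)s
Adding term by term: -4s - 1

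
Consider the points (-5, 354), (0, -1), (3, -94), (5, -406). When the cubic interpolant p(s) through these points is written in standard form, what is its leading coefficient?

-3

The leading coefficient equals the top divided difference p[-5,0,3,5].
p[-5,0] = (-1 - 354) / (0 - (-5)) = -71
p[0,3] = (-94 - (-1)) / (3 - 0) = -31
p[3,5] = (-406 - (-94)) / (5 - 3) = -156
p[-5,0,3] = (-31 - (-71)) / (3 - (-5)) = 5
p[0,3,5] = (-156 - (-31)) / (5 - 0) = -25
p[-5,0,3,5] = (-25 - 5) / (5 - (-5)) = -3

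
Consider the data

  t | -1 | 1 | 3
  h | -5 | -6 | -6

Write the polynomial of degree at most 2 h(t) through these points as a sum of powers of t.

h(t) = (1/8)t^2 - (1/2)t - 45/8

Newton's divided differences:
h[-1,1] = (-6 - (-5)) / (1 - (-1)) = -1/2
h[1,3] = (-6 - (-6)) / (3 - 1) = 0
h[-1,1,3] = (0 - (-1/2)) / (3 - (-1)) = 1/8
h(t) = -5 + (-1/2)·(t + 1) + (1/8)·(t + 1)(t - 1)
Expanding: h(t) = (1/8)t^2 - (1/2)t - 45/8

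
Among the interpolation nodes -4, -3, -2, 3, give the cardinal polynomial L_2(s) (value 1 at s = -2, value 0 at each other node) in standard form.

L_2(s) = (s + 4)(s + 3)(s - 3) / [(2)·(1)·(-5)]
       = (s^3 + 4s^2 - 9s - 36) / (-10)

L_2(s) = -(1/10)s^3 - (2/5)s^2 + (9/10)s + 18/5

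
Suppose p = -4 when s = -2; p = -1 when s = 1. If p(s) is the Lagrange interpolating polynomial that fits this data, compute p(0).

Evaluate each Lagrange basis at s = 0:
L_0(0) = (-1)/[(-3)] = 1/3
L_1(0) = (2)/[(3)] = 2/3
Sum: (-4)·(1/3) + (-1)·(2/3) = -2

-2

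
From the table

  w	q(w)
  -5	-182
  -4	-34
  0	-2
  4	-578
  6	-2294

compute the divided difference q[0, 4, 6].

-119

q[0,4] = (-578 - (-2)) / (4 - 0) = -144
q[4,6] = (-2294 - (-578)) / (6 - 4) = -858
q[0,4,6] = (-858 - (-144)) / (6 - 0) = -119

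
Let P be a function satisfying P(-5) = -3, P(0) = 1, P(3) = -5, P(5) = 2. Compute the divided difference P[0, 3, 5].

P[0,3] = (-5 - 1) / (3 - 0) = -2
P[3,5] = (2 - (-5)) / (5 - 3) = 7/2
P[0,3,5] = (7/2 - (-2)) / (5 - 0) = 11/10

11/10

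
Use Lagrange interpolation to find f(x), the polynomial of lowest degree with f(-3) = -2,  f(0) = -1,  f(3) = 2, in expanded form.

L_0(x) = x(x - 3) / [18] = (1/18)x^2 - (1/6)x
L_1(x) = (x + 3)(x - 3) / [-9] = -(1/9)x^2 + 1
L_2(x) = (x + 3)x / [18] = (1/18)x^2 + (1/6)x
f(x) = (-2)·L_0 + (-1)·L_1 + 2·L_2
  (-2)·L_0(x) = -(1/9)x^2 + (1/3)x
  (-1)·L_1(x) = (1/9)x^2 - 1
  2·L_2(x) = (1/9)x^2 + (1/3)x
Adding term by term: (1/9)x^2 + (2/3)x - 1

f(x) = (1/9)x^2 + (2/3)x - 1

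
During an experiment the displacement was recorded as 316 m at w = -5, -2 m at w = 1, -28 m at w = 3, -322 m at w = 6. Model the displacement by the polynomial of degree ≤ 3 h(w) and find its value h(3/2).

-5/2

Using Newton's divided-difference form:
h[-5,1] = (-2 - 316) / (1 - (-5)) = -53
h[1,3] = (-28 - (-2)) / (3 - 1) = -13
h[3,6] = (-322 - (-28)) / (6 - 3) = -98
h[-5,1,3] = (-13 - (-53)) / (3 - (-5)) = 5
h[1,3,6] = (-98 - (-13)) / (6 - 1) = -17
h[-5,1,3,6] = (-17 - 5) / (6 - (-5)) = -2
h(3/2) = 316 + (-53)·(13/2) + 5·(13/2)·(1/2) + (-2)·(13/2)·(1/2)·(-3/2) = -5/2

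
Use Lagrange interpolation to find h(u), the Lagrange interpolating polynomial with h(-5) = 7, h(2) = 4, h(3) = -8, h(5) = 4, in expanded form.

h(u) = (417/560)u^3 - (81/56)u^2 - (10593/560)u + 2333/56

L_0(u) = (u - 2)(u - 3)(u - 5) / [-560] = -(1/560)u^3 + (1/56)u^2 - (31/560)u + 3/56
L_1(u) = (u + 5)(u - 3)(u - 5) / [21] = (1/21)u^3 - (1/7)u^2 - (25/21)u + 25/7
L_2(u) = (u + 5)(u - 2)(u - 5) / [-16] = -(1/16)u^3 + (1/8)u^2 + (25/16)u - 25/8
L_3(u) = (u + 5)(u - 2)(u - 3) / [60] = (1/60)u^3 - (19/60)u + 1/2
h(u) = 7·L_0 + 4·L_1 + (-8)·L_2 + 4·L_3
  7·L_0(u) = -(1/80)u^3 + (1/8)u^2 - (31/80)u + 3/8
  4·L_1(u) = (4/21)u^3 - (4/7)u^2 - (100/21)u + 100/7
  (-8)·L_2(u) = (1/2)u^3 - u^2 - (25/2)u + 25
  4·L_3(u) = (1/15)u^3 - (19/15)u + 2
Adding term by term: (417/560)u^3 - (81/56)u^2 - (10593/560)u + 2333/56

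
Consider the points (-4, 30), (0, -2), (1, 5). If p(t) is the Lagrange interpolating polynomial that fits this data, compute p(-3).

L_0(-3) = (-3)·(-4)/[(-4)·(-5)] = 3/5
L_1(-3) = (1)·(-4)/[(4)·(-1)] = 1
L_2(-3) = (1)·(-3)/[(5)·(1)] = -3/5
Sum: 30·(3/5) + (-2)·(1) + 5·(-3/5) = 13

13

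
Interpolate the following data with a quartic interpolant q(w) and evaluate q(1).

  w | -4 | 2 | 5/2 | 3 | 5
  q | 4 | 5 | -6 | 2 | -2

27634/273

Evaluate each Lagrange basis at w = 1:
L_0(1) = (-1)·(-3/2)·(-2)·(-4)/[(-6)·(-13/2)·(-7)·(-9)] = 4/819
L_1(1) = (5)·(-3/2)·(-2)·(-4)/[(6)·(-1/2)·(-1)·(-3)] = 20/3
L_2(1) = (5)·(-1)·(-2)·(-4)/[(13/2)·(1/2)·(-1/2)·(-5/2)] = -128/13
L_3(1) = (5)·(-1)·(-3/2)·(-4)/[(7)·(1)·(1/2)·(-2)] = 30/7
L_4(1) = (5)·(-1)·(-3/2)·(-2)/[(9)·(3)·(5/2)·(2)] = -1/9
Sum: 4·(4/819) + 5·(20/3) + (-6)·(-128/13) + 2·(30/7) + (-2)·(-1/9) = 27634/273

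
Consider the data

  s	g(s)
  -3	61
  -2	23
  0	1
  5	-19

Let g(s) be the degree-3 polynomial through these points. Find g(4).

5

Evaluate each Lagrange basis at s = 4:
L_0(4) = (6)·(4)·(-1)/[(-1)·(-3)·(-8)] = 1
L_1(4) = (7)·(4)·(-1)/[(1)·(-2)·(-7)] = -2
L_2(4) = (7)·(6)·(-1)/[(3)·(2)·(-5)] = 7/5
L_3(4) = (7)·(6)·(4)/[(8)·(7)·(5)] = 3/5
Sum: 61·(1) + 23·(-2) + 1·(7/5) + (-19)·(3/5) = 5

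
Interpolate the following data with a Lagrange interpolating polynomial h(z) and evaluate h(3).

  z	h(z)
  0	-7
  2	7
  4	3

L_0(3) = (1)·(-1)/[(-2)·(-4)] = -1/8
L_1(3) = (3)·(-1)/[(2)·(-2)] = 3/4
L_2(3) = (3)·(1)/[(4)·(2)] = 3/8
Sum: (-7)·(-1/8) + 7·(3/4) + 3·(3/8) = 29/4

29/4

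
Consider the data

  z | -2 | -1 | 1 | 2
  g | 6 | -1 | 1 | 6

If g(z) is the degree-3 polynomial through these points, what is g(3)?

Evaluate each Lagrange basis at z = 3:
L_0(3) = (4)·(2)·(1)/[(-1)·(-3)·(-4)] = -2/3
L_1(3) = (5)·(2)·(1)/[(1)·(-2)·(-3)] = 5/3
L_2(3) = (5)·(4)·(1)/[(3)·(2)·(-1)] = -10/3
L_3(3) = (5)·(4)·(2)/[(4)·(3)·(1)] = 10/3
Sum: 6·(-2/3) + (-1)·(5/3) + 1·(-10/3) + 6·(10/3) = 11

11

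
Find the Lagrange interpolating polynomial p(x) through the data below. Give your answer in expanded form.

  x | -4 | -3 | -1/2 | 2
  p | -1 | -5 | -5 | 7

Build the Lagrange basis polynomials:
L_0(x) = (x + 3)(x + 1/2)(x - 2) / [-21] = -(1/21)x^3 - (1/14)x^2 + (11/42)x + 1/7
L_1(x) = (x + 4)(x + 1/2)(x - 2) / [25/2] = (2/25)x^3 + (1/5)x^2 - (14/25)x - 8/25
L_2(x) = (x + 4)(x + 3)(x - 2) / [-175/8] = -(8/175)x^3 - (8/35)x^2 + (16/175)x + 192/175
L_3(x) = (x + 4)(x + 3)(x + 1/2) / [75] = (1/75)x^3 + (1/10)x^2 + (31/150)x + 2/25
p(x) = (-1)·L_0 + (-5)·L_1 + (-5)·L_2 + 7·L_3
  (-1)·L_0(x) = (1/21)x^3 + (1/14)x^2 - (11/42)x - 1/7
  (-5)·L_1(x) = -(2/5)x^3 - x^2 + (14/5)x + 8/5
  (-5)·L_2(x) = (8/35)x^3 + (8/7)x^2 - (16/35)x - 192/35
  7·L_3(x) = (7/75)x^3 + (7/10)x^2 + (217/150)x + 14/25
Adding term by term: -(16/525)x^3 + (32/35)x^2 + (1852/525)x - 607/175

p(x) = -(16/525)x^3 + (32/35)x^2 + (1852/525)x - 607/175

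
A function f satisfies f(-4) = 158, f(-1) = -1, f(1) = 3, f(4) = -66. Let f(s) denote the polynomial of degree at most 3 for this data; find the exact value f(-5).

Evaluate each Lagrange basis at s = -5:
L_0(-5) = (-4)·(-6)·(-9)/[(-3)·(-5)·(-8)] = 9/5
L_1(-5) = (-1)·(-6)·(-9)/[(3)·(-2)·(-5)] = -9/5
L_2(-5) = (-1)·(-4)·(-9)/[(5)·(2)·(-3)] = 6/5
L_3(-5) = (-1)·(-4)·(-6)/[(8)·(5)·(3)] = -1/5
Sum: 158·(9/5) + (-1)·(-9/5) + 3·(6/5) + (-66)·(-1/5) = 303

303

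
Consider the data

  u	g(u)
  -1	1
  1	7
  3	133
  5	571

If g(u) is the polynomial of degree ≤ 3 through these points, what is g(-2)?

Using Newton's divided-difference form:
g[-1,1] = (7 - 1) / (1 - (-1)) = 3
g[1,3] = (133 - 7) / (3 - 1) = 63
g[3,5] = (571 - 133) / (5 - 3) = 219
g[-1,1,3] = (63 - 3) / (3 - (-1)) = 15
g[1,3,5] = (219 - 63) / (5 - 1) = 39
g[-1,1,3,5] = (39 - 15) / (5 - (-1)) = 4
g(-2) = 1 + 3·(-1) + 15·(-1)·(-3) + 4·(-1)·(-3)·(-5) = -17

-17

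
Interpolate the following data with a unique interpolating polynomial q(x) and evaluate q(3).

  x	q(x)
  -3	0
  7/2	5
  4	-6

1308/91

Using Newton's divided-difference form:
q[-3,7/2] = (5 - 0) / (7/2 - (-3)) = 10/13
q[7/2,4] = (-6 - 5) / (4 - 7/2) = -22
q[-3,7/2,4] = (-22 - 10/13) / (4 - (-3)) = -296/91
q(3) = 0 + (10/13)·(6) + (-296/91)·(6)·(-1/2) = 1308/91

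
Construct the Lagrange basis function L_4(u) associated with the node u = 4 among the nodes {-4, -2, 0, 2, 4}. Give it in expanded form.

L_4(u) = (1/384)u^4 + (1/96)u^3 - (1/96)u^2 - (1/24)u

L_4(u) = (u + 4)(u + 2)u(u - 2) / [(8)·(6)·(4)·(2)]
       = (u^4 + 4u^3 - 4u^2 - 16u) / (384)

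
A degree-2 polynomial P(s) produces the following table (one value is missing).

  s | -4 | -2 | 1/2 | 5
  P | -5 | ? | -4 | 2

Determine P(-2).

The 3 known values determine P uniquely (degree ≤ 2).
Evaluate each Lagrange basis at s = -2:
L_0(-2) = (-5/2)·(-7)/[(-9/2)·(-9)] = 35/81
L_1(-2) = (2)·(-7)/[(9/2)·(-9/2)] = 56/81
L_2(-2) = (2)·(-5/2)/[(9)·(9/2)] = -10/81
Sum: (-5)·(35/81) + (-4)·(56/81) + 2·(-10/81) = -419/81

-419/81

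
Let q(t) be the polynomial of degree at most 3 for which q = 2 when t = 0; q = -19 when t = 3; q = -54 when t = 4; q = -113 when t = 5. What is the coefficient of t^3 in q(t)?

-1

L_0(t) = (t - 3)(t - 4)(t - 5) / [-60] = -(1/60)t^3 + (1/5)t^2 - (47/60)t + 1
L_1(t) = t(t - 4)(t - 5) / [6] = (1/6)t^3 - (3/2)t^2 + (10/3)t
L_2(t) = t(t - 3)(t - 5) / [-4] = -(1/4)t^3 + 2t^2 - (15/4)t
L_3(t) = t(t - 3)(t - 4) / [10] = (1/10)t^3 - (7/10)t^2 + (6/5)t
q(t) = 2·L_0 + (-19)·L_1 + (-54)·L_2 + (-113)·L_3
Only the coefficient of t^3 is needed; take it from each L_i and combine:
2·(-1/60) + (-19)·(1/6) + (-54)·(-1/4) + (-113)·(1/10) = -1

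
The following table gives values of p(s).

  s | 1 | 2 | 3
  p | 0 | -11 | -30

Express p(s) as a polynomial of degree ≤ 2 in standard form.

p(s) = -4s^2 + s + 3

Build the Lagrange basis polynomials:
L_0(s) = (s - 2)(s - 3) / [2] = (1/2)s^2 - (5/2)s + 3
L_1(s) = (s - 1)(s - 3) / [-1] = -s^2 + 4s - 3
L_2(s) = (s - 1)(s - 2) / [2] = (1/2)s^2 - (3/2)s + 1
p(s) = 0·L_0 + (-11)·L_1 + (-30)·L_2
  0·L_0(s) = 0
  (-11)·L_1(s) = 11s^2 - 44s + 33
  (-30)·L_2(s) = -15s^2 + 45s - 30
Adding term by term: -4s^2 + s + 3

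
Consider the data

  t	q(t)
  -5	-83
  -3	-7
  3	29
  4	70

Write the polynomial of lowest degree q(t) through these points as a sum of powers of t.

q(t) = t^3 + t^2 - 3t + 2

Build the Lagrange basis polynomials:
L_0(t) = (t + 3)(t - 3)(t - 4) / [-144] = -(1/144)t^3 + (1/36)t^2 + (1/16)t - 1/4
L_1(t) = (t + 5)(t - 3)(t - 4) / [84] = (1/84)t^3 - (1/42)t^2 - (23/84)t + 5/7
L_2(t) = (t + 5)(t + 3)(t - 4) / [-48] = -(1/48)t^3 - (1/12)t^2 + (17/48)t + 5/4
L_3(t) = (t + 5)(t + 3)(t - 3) / [63] = (1/63)t^3 + (5/63)t^2 - (1/7)t - 5/7
q(t) = (-83)·L_0 + (-7)·L_1 + 29·L_2 + 70·L_3
  (-83)·L_0(t) = (83/144)t^3 - (83/36)t^2 - (83/16)t + 83/4
  (-7)·L_1(t) = -(1/12)t^3 + (1/6)t^2 + (23/12)t - 5
  29·L_2(t) = -(29/48)t^3 - (29/12)t^2 + (493/48)t + 145/4
  70·L_3(t) = (10/9)t^3 + (50/9)t^2 - 10t - 50
Adding term by term: t^3 + t^2 - 3t + 2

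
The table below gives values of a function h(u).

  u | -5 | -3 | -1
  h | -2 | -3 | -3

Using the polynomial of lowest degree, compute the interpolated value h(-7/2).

Evaluate each Lagrange basis at u = -7/2:
L_0(-7/2) = (-1/2)·(-5/2)/[(-2)·(-4)] = 5/32
L_1(-7/2) = (3/2)·(-5/2)/[(2)·(-2)] = 15/16
L_2(-7/2) = (3/2)·(-1/2)/[(4)·(2)] = -3/32
Sum: (-2)·(5/32) + (-3)·(15/16) + (-3)·(-3/32) = -91/32

-91/32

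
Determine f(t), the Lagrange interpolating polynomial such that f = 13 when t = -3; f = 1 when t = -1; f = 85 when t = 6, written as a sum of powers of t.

Build the Lagrange basis polynomials:
L_0(t) = (t + 1)(t - 6) / [18] = (1/18)t^2 - (5/18)t - 1/3
L_1(t) = (t + 3)(t - 6) / [-14] = -(1/14)t^2 + (3/14)t + 9/7
L_2(t) = (t + 3)(t + 1) / [63] = (1/63)t^2 + (4/63)t + 1/21
f(t) = 13·L_0 + 1·L_1 + 85·L_2
  13·L_0(t) = (13/18)t^2 - (65/18)t - 13/3
  1·L_1(t) = -(1/14)t^2 + (3/14)t + 9/7
  85·L_2(t) = (85/63)t^2 + (340/63)t + 85/21
Adding term by term: 2t^2 + 2t + 1

f(t) = 2t^2 + 2t + 1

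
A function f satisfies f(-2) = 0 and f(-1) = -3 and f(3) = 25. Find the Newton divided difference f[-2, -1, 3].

f[-2,-1] = (-3 - 0) / (-1 - (-2)) = -3
f[-1,3] = (25 - (-3)) / (3 - (-1)) = 7
f[-2,-1,3] = (7 - (-3)) / (3 - (-2)) = 2

2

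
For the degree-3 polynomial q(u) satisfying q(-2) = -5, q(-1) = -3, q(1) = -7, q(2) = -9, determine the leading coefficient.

The leading coefficient equals the top divided difference q[-2,-1,1,2].
q[-2,-1] = (-3 - (-5)) / (-1 - (-2)) = 2
q[-1,1] = (-7 - (-3)) / (1 - (-1)) = -2
q[1,2] = (-9 - (-7)) / (2 - 1) = -2
q[-2,-1,1] = (-2 - 2) / (1 - (-2)) = -4/3
q[-1,1,2] = (-2 - (-2)) / (2 - (-1)) = 0
q[-2,-1,1,2] = (0 - (-4/3)) / (2 - (-2)) = 1/3

1/3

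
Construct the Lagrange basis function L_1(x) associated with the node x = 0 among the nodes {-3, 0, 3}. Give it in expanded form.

L_1(x) = (x + 3)(x - 3) / [(3)·(-3)]
       = (x^2 - 9) / (-9)

L_1(x) = -(1/9)x^2 + 1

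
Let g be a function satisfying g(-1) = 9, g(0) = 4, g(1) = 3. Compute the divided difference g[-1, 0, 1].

g[-1,0] = (4 - 9) / (0 - (-1)) = -5
g[0,1] = (3 - 4) / (1 - 0) = -1
g[-1,0,1] = (-1 - (-5)) / (1 - (-1)) = 2

2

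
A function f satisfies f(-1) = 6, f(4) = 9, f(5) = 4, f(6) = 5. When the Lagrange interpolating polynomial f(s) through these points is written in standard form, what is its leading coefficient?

The leading coefficient equals the top divided difference f[-1,4,5,6].
f[-1,4] = (9 - 6) / (4 - (-1)) = 3/5
f[4,5] = (4 - 9) / (5 - 4) = -5
f[5,6] = (5 - 4) / (6 - 5) = 1
f[-1,4,5] = (-5 - 3/5) / (5 - (-1)) = -14/15
f[4,5,6] = (1 - (-5)) / (6 - 4) = 3
f[-1,4,5,6] = (3 - (-14/15)) / (6 - (-1)) = 59/105

59/105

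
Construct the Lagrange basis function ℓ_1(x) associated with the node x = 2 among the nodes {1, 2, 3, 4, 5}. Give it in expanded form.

ℓ_1(x) = (x - 1)(x - 3)(x - 4)(x - 5) / [(1)·(-1)·(-2)·(-3)]
       = (x^4 - 13x^3 + 59x^2 - 107x + 60) / (-6)

ℓ_1(x) = -(1/6)x^4 + (13/6)x^3 - (59/6)x^2 + (107/6)x - 10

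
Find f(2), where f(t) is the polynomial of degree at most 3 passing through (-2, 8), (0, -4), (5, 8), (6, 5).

L_0(2) = (2)·(-3)·(-4)/[(-2)·(-7)·(-8)] = -3/14
L_1(2) = (4)·(-3)·(-4)/[(2)·(-5)·(-6)] = 4/5
L_2(2) = (4)·(2)·(-4)/[(7)·(5)·(-1)] = 32/35
L_3(2) = (4)·(2)·(-3)/[(8)·(6)·(1)] = -1/2
Sum: 8·(-3/14) + (-4)·(4/5) + 8·(32/35) + 5·(-1/2) = -1/10

-1/10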